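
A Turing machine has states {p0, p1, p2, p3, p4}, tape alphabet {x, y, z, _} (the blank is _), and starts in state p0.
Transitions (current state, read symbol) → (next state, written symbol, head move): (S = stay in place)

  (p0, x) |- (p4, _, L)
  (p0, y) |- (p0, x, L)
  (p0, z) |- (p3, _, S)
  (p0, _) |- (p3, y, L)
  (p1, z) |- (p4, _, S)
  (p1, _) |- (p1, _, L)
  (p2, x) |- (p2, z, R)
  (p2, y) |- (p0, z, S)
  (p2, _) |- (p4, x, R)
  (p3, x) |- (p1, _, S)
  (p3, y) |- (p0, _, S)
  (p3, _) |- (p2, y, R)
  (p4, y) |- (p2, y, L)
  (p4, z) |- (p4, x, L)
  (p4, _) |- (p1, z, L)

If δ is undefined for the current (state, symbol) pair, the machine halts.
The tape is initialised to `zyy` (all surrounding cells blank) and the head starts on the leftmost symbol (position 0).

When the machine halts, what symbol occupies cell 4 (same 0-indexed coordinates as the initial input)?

z

state=p0 head=0 tape=[z]yy__   (p0,z)→(p3,_,S)
state=p3 head=0 tape=[_]yy__   (p3,_)→(p2,y,R)
state=p2 head=1 tape=y[y]y__   (p2,y)→(p0,z,S)
state=p0 head=1 tape=y[z]y__   (p0,z)→(p3,_,S)
state=p3 head=1 tape=y[_]y__   (p3,_)→(p2,y,R)
state=p2 head=2 tape=yy[y]__   (p2,y)→(p0,z,S)
state=p0 head=2 tape=yy[z]__   (p0,z)→(p3,_,S)
state=p3 head=2 tape=yy[_]__   (p3,_)→(p2,y,R)
state=p2 head=3 tape=yyy[_]_   (p2,_)→(p4,x,R)
state=p4 head=4 tape=yyyx[_]   (p4,_)→(p1,z,L)
state=p1 head=3 tape=yyy[x]z
Cell 4 holds z when M halts.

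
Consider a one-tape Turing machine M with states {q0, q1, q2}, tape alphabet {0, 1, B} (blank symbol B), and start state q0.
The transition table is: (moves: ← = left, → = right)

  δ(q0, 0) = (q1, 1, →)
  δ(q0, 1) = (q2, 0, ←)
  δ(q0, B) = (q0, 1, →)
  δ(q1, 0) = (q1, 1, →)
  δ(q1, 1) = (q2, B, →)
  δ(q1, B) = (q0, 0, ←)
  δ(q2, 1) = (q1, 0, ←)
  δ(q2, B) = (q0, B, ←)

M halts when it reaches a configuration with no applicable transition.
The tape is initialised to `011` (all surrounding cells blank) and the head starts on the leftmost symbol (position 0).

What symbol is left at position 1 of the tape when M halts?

0

state=q0 head=0 tape=BB[0]11B   (q0,0)→(q1,1,→)
state=q1 head=1 tape=BB1[1]1B   (q1,1)→(q2,B,→)
state=q2 head=2 tape=BB1B[1]B   (q2,1)→(q1,0,←)
state=q1 head=1 tape=BB1[B]0B   (q1,B)→(q0,0,←)
state=q0 head=0 tape=BB[1]00B   (q0,1)→(q2,0,←)
state=q2 head=-1 tape=B[B]000B   (q2,B)→(q0,B,←)
state=q0 head=-2 tape=[B]B000B   (q0,B)→(q0,1,→)
state=q0 head=-1 tape=1[B]000B   (q0,B)→(q0,1,→)
state=q0 head=0 tape=11[0]00B   (q0,0)→(q1,1,→)
state=q1 head=1 tape=111[0]0B   (q1,0)→(q1,1,→)
state=q1 head=2 tape=1111[0]B   (q1,0)→(q1,1,→)
state=q1 head=3 tape=11111[B]   (q1,B)→(q0,0,←)
state=q0 head=2 tape=1111[1]0   (q0,1)→(q2,0,←)
state=q2 head=1 tape=111[1]00   (q2,1)→(q1,0,←)
state=q1 head=0 tape=11[1]000   (q1,1)→(q2,B,→)
state=q2 head=1 tape=11B[0]00
Cell 1 holds 0 when M halts.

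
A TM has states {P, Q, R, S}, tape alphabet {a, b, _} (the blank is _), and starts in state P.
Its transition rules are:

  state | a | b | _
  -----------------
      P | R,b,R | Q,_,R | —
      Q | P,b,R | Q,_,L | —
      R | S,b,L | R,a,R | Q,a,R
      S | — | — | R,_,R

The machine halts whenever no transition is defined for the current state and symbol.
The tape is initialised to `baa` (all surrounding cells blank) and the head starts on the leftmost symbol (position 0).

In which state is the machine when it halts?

Q

P | [b]aa__   read b → write _, move R, go to Q
Q | _[a]a__   read a → write b, move R, go to P
P | _b[a]__   read a → write b, move R, go to R
R | _bb[_]_   read _ → write a, move R, go to Q
Q | _bba[_]
No transition is defined for (Q, _); M halts in state Q.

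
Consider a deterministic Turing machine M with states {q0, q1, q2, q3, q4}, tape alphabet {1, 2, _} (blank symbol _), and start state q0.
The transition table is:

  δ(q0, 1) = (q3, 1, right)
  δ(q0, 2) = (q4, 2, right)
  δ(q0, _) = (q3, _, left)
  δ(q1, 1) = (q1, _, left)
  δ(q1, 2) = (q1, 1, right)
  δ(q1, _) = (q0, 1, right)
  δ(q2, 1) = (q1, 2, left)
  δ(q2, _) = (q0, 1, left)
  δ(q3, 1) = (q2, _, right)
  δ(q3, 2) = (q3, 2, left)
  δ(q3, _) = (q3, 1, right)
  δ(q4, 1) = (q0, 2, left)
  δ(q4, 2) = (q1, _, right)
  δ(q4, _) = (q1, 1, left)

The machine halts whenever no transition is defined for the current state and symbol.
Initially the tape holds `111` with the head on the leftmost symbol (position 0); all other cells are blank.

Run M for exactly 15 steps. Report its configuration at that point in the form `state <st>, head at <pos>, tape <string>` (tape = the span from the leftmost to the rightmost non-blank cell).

state q0, head at -1, tape 1

q0 | _[1]11_   read 1 → write 1, move right, go to q3
q3 | _1[1]1_   read 1 → write _, move right, go to q2
q2 | _1_[1]_   read 1 → write 2, move left, go to q1
q1 | _1[_]2_   read _ → write 1, move right, go to q0
q0 | _11[2]_   read 2 → write 2, move right, go to q4
q4 | _112[_]   read _ → write 1, move left, go to q1
q1 | _11[2]1   read 2 → write 1, move right, go to q1
q1 | _111[1]   read 1 → write _, move left, go to q1
q1 | _11[1]_   read 1 → write _, move left, go to q1
q1 | _1[1]__   read 1 → write _, move left, go to q1
q1 | _[1]___   read 1 → write _, move left, go to q1
q1 | [_]____   read _ → write 1, move right, go to q0
q0 | 1[_]___   read _ → write _, move left, go to q3
q3 | [1]____   read 1 → write _, move right, go to q2
q2 | _[_]___   read _ → write 1, move left, go to q0
q0 | [_]1___
After 15 steps: state q0, head at -1, tape 1.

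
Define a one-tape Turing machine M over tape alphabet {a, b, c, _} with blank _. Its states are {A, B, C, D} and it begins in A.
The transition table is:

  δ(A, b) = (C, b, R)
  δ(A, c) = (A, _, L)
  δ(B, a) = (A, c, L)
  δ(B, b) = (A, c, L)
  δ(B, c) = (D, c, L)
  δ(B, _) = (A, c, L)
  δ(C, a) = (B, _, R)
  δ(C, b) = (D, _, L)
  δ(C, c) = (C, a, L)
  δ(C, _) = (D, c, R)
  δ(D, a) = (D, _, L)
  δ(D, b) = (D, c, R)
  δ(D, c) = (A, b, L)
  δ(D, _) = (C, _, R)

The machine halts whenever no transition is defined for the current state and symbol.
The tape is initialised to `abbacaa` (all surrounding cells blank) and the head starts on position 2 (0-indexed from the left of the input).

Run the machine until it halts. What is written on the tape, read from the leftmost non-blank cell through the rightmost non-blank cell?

A | ab[b]acaa   read b → write b, move R, go to C
C | abb[a]caa   read a → write _, move R, go to B
B | abb_[c]aa   read c → write c, move L, go to D
D | abb[_]caa   read _ → write _, move R, go to C
C | abb_[c]aa   read c → write a, move L, go to C
C | abb[_]aaa   read _ → write c, move R, go to D
D | abbc[a]aa   read a → write _, move L, go to D
D | abb[c]_aa   read c → write b, move L, go to A
A | ab[b]b_aa   read b → write b, move R, go to C
C | abb[b]_aa   read b → write _, move L, go to D
D | ab[b]__aa   read b → write c, move R, go to D
D | abc[_]_aa   read _ → write _, move R, go to C
C | abc_[_]aa   read _ → write c, move R, go to D
D | abc_c[a]a   read a → write _, move L, go to D
D | abc_[c]_a   read c → write b, move L, go to A
A | abc[_]b_a
The non-blank tape span at halt is abc_b_a.

abc_b_a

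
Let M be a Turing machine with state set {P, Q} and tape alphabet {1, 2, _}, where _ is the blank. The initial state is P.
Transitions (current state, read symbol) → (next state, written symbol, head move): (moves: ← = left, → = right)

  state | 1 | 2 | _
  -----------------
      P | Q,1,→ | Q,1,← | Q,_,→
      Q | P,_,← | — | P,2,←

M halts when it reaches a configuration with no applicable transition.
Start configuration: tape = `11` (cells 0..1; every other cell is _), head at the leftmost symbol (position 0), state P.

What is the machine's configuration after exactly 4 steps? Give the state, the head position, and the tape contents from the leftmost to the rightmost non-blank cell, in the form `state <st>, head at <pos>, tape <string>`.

state=P head=0 tape=[1]1   (P,1)→(Q,1,→)
state=Q head=1 tape=1[1]   (Q,1)→(P,_,←)
state=P head=0 tape=[1]_   (P,1)→(Q,1,→)
state=Q head=1 tape=1[_]   (Q,_)→(P,2,←)
state=P head=0 tape=[1]2
After 4 steps: state P, head at 0, tape 12.

state P, head at 0, tape 12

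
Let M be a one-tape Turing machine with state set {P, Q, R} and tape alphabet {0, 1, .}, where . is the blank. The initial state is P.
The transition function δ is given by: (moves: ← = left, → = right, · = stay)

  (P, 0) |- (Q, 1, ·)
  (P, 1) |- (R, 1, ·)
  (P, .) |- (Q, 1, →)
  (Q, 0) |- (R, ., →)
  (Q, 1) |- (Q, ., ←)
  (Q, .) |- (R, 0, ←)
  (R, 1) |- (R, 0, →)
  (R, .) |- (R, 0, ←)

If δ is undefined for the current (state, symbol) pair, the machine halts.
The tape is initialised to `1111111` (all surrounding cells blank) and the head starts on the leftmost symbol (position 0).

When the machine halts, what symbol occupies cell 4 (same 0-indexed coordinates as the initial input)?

state=P head=0 tape=[1]111111.   (P,1)→(R,1,·)
state=R head=0 tape=[1]111111.   (R,1)→(R,0,→)
state=R head=1 tape=0[1]11111.   (R,1)→(R,0,→)
state=R head=2 tape=00[1]1111.   (R,1)→(R,0,→)
state=R head=3 tape=000[1]111.   (R,1)→(R,0,→)
state=R head=4 tape=0000[1]11.   (R,1)→(R,0,→)
state=R head=5 tape=00000[1]1.   (R,1)→(R,0,→)
state=R head=6 tape=000000[1].   (R,1)→(R,0,→)
state=R head=7 tape=0000000[.]   (R,.)→(R,0,←)
state=R head=6 tape=000000[0]0
Cell 4 holds 0 when M halts.

0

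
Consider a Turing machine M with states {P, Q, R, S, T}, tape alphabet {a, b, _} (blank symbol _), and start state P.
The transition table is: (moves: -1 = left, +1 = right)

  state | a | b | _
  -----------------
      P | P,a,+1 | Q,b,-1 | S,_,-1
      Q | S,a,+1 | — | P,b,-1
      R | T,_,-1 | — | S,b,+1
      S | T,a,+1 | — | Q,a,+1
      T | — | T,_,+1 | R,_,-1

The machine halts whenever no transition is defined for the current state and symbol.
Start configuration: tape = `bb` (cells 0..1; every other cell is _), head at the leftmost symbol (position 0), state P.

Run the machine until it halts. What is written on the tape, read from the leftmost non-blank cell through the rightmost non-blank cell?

state=P head=0 tape=___[b]b   (P,b)→(Q,b,-1)
state=Q head=-1 tape=__[_]bb   (Q,_)→(P,b,-1)
state=P head=-2 tape=_[_]bbb   (P,_)→(S,_,-1)
state=S head=-3 tape=[_]_bbb   (S,_)→(Q,a,+1)
state=Q head=-2 tape=a[_]bbb   (Q,_)→(P,b,-1)
state=P head=-3 tape=[a]bbbb   (P,a)→(P,a,+1)
state=P head=-2 tape=a[b]bbb   (P,b)→(Q,b,-1)
state=Q head=-3 tape=[a]bbbb   (Q,a)→(S,a,+1)
state=S head=-2 tape=a[b]bbb
The non-blank tape span at halt is abbbb.

abbbb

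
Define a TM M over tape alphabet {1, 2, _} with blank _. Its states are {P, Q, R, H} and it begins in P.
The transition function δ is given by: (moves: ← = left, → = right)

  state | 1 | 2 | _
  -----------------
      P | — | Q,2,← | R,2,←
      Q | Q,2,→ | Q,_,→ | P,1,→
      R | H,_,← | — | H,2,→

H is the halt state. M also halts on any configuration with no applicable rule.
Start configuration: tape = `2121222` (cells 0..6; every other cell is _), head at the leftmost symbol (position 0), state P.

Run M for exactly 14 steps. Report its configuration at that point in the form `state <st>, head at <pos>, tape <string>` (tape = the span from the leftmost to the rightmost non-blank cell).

state H, head at 6, tape 2_2_2____2

state=P head=0 tape=_[2]121222__   (P,2)→(Q,2,←)
state=Q head=-1 tape=[_]2121222__   (Q,_)→(P,1,→)
state=P head=0 tape=1[2]121222__   (P,2)→(Q,2,←)
state=Q head=-1 tape=[1]2121222__   (Q,1)→(Q,2,→)
state=Q head=0 tape=2[2]121222__   (Q,2)→(Q,_,→)
state=Q head=1 tape=2_[1]21222__   (Q,1)→(Q,2,→)
state=Q head=2 tape=2_2[2]1222__   (Q,2)→(Q,_,→)
state=Q head=3 tape=2_2_[1]222__   (Q,1)→(Q,2,→)
state=Q head=4 tape=2_2_2[2]22__   (Q,2)→(Q,_,→)
state=Q head=5 tape=2_2_2_[2]2__   (Q,2)→(Q,_,→)
state=Q head=6 tape=2_2_2__[2]__   (Q,2)→(Q,_,→)
state=Q head=7 tape=2_2_2___[_]_   (Q,_)→(P,1,→)
state=P head=8 tape=2_2_2___1[_]   (P,_)→(R,2,←)
state=R head=7 tape=2_2_2___[1]2   (R,1)→(H,_,←)
state=H head=6 tape=2_2_2__[_]_2
After 14 steps: state H, head at 6, tape 2_2_2____2.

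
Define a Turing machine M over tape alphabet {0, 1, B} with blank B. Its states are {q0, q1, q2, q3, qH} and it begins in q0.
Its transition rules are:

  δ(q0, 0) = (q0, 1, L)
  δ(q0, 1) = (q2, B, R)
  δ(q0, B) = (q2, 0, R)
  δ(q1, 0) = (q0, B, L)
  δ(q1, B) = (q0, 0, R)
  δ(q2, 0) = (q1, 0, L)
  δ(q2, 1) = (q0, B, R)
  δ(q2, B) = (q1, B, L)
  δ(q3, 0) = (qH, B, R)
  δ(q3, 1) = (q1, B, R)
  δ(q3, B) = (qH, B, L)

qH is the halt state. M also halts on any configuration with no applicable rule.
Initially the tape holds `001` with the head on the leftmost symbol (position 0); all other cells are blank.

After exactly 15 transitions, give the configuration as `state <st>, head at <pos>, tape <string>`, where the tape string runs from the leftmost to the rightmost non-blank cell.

state=q0 head=0 tape=B[0]01BB   (q0,0)→(q0,1,L)
state=q0 head=-1 tape=[B]101BB   (q0,B)→(q2,0,R)
state=q2 head=0 tape=0[1]01BB   (q2,1)→(q0,B,R)
state=q0 head=1 tape=0B[0]1BB   (q0,0)→(q0,1,L)
state=q0 head=0 tape=0[B]11BB   (q0,B)→(q2,0,R)
state=q2 head=1 tape=00[1]1BB   (q2,1)→(q0,B,R)
state=q0 head=2 tape=00B[1]BB   (q0,1)→(q2,B,R)
state=q2 head=3 tape=00BB[B]B   (q2,B)→(q1,B,L)
state=q1 head=2 tape=00B[B]BB   (q1,B)→(q0,0,R)
state=q0 head=3 tape=00B0[B]B   (q0,B)→(q2,0,R)
state=q2 head=4 tape=00B00[B]   (q2,B)→(q1,B,L)
state=q1 head=3 tape=00B0[0]B   (q1,0)→(q0,B,L)
state=q0 head=2 tape=00B[0]BB   (q0,0)→(q0,1,L)
state=q0 head=1 tape=00[B]1BB   (q0,B)→(q2,0,R)
state=q2 head=2 tape=000[1]BB   (q2,1)→(q0,B,R)
state=q0 head=3 tape=000B[B]B
After 15 steps: state q0, head at 3, tape 000.

state q0, head at 3, tape 000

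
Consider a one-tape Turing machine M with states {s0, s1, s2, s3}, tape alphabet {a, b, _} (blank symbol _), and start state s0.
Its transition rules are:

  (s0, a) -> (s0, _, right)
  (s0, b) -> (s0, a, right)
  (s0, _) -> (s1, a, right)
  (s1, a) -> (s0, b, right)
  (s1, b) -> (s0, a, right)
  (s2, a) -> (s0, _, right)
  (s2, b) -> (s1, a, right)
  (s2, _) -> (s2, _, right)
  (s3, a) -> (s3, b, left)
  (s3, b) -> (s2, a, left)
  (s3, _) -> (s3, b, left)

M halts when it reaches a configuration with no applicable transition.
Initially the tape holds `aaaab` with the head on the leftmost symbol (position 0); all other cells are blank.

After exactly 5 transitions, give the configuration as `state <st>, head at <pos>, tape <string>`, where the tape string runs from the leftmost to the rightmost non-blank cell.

state s0, head at 5, tape a

s0 | [a]aaab_   read a → write _, move right, go to s0
s0 | _[a]aab_   read a → write _, move right, go to s0
s0 | __[a]ab_   read a → write _, move right, go to s0
s0 | ___[a]b_   read a → write _, move right, go to s0
s0 | ____[b]_   read b → write a, move right, go to s0
s0 | ____a[_]
After 5 steps: state s0, head at 5, tape a.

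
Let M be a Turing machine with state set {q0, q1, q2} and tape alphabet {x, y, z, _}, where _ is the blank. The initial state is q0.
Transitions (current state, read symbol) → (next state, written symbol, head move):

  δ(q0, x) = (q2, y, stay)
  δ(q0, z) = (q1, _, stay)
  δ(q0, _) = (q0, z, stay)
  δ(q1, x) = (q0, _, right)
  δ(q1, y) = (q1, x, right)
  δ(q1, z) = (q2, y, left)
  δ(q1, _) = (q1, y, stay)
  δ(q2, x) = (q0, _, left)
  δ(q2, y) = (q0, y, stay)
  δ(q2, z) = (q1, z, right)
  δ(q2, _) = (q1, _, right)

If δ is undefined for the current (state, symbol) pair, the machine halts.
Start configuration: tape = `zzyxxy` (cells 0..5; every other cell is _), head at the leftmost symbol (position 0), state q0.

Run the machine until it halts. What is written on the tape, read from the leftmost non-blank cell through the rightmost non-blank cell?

q0 | _[z]zyxxy   read z → write _, move stay, go to q1
q1 | _[_]zyxxy   read _ → write y, move stay, go to q1
q1 | _[y]zyxxy   read y → write x, move right, go to q1
q1 | _x[z]yxxy   read z → write y, move left, go to q2
q2 | _[x]yyxxy   read x → write _, move left, go to q0
q0 | [_]_yyxxy   read _ → write z, move stay, go to q0
q0 | [z]_yyxxy   read z → write _, move stay, go to q1
q1 | [_]_yyxxy   read _ → write y, move stay, go to q1
q1 | [y]_yyxxy   read y → write x, move right, go to q1
q1 | x[_]yyxxy   read _ → write y, move stay, go to q1
q1 | x[y]yyxxy   read y → write x, move right, go to q1
q1 | xx[y]yxxy   read y → write x, move right, go to q1
q1 | xxx[y]xxy   read y → write x, move right, go to q1
q1 | xxxx[x]xy   read x → write _, move right, go to q0
q0 | xxxx_[x]y   read x → write y, move stay, go to q2
q2 | xxxx_[y]y   read y → write y, move stay, go to q0
q0 | xxxx_[y]y
The non-blank tape span at halt is xxxx_yy.

xxxx_yy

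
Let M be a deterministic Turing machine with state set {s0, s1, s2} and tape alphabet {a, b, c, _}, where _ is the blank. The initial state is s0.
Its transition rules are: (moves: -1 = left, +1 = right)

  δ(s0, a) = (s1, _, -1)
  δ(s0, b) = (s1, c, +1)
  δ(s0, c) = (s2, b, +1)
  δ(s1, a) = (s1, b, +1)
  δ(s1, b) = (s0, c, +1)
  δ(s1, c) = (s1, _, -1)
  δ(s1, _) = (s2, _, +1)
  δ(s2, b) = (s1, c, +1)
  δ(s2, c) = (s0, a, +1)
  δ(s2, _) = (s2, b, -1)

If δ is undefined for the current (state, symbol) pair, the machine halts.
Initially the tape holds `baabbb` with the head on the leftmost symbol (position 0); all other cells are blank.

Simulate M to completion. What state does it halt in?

s0

s0 | [b]aabbb_   read b → write c, move +1, go to s1
s1 | c[a]abbb_   read a → write b, move +1, go to s1
s1 | cb[a]bbb_   read a → write b, move +1, go to s1
s1 | cbb[b]bb_   read b → write c, move +1, go to s0
s0 | cbbc[b]b_   read b → write c, move +1, go to s1
s1 | cbbcc[b]_   read b → write c, move +1, go to s0
s0 | cbbccc[_]
No transition is defined for (s0, _); M halts in state s0.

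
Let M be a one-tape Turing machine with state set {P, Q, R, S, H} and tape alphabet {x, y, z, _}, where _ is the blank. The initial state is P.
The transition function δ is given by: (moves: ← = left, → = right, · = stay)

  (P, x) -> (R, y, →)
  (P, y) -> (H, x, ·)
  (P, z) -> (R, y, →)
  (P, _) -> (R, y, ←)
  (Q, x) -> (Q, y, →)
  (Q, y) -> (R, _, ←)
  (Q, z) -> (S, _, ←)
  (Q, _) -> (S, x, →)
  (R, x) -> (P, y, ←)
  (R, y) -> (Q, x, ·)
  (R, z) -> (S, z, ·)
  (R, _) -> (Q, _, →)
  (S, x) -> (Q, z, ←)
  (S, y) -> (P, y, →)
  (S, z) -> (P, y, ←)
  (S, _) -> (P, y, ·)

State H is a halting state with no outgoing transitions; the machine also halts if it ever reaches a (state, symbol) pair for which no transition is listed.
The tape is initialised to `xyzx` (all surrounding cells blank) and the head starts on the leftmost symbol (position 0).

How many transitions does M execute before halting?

25

P | [x]yzx_   read x → write y, move →, go to R
R | y[y]zx_   read y → write x, move ·, go to Q
Q | y[x]zx_   read x → write y, move →, go to Q
Q | yy[z]x_   read z → write _, move ←, go to S
S | y[y]_x_   read y → write y, move →, go to P
P | yy[_]x_   read _ → write y, move ←, go to R
R | y[y]yx_   read y → write x, move ·, go to Q
Q | y[x]yx_   read x → write y, move →, go to Q
Q | yy[y]x_   read y → write _, move ←, go to R
R | y[y]_x_   read y → write x, move ·, go to Q
Q | y[x]_x_   read x → write y, move →, go to Q
Q | yy[_]x_   read _ → write x, move →, go to S
S | yyx[x]_   read x → write z, move ←, go to Q
Q | yy[x]z_   read x → write y, move →, go to Q
Q | yyy[z]_   read z → write _, move ←, go to S
S | yy[y]__   read y → write y, move →, go to P
P | yyy[_]_   read _ → write y, move ←, go to R
R | yy[y]y_   read y → write x, move ·, go to Q
Q | yy[x]y_   read x → write y, move →, go to Q
Q | yyy[y]_   read y → write _, move ←, go to R
R | yy[y]__   read y → write x, move ·, go to Q
Q | yy[x]__   read x → write y, move →, go to Q
Q | yyy[_]_   read _ → write x, move →, go to S
S | yyyx[_]   read _ → write y, move ·, go to P
P | yyyx[y]   read y → write x, move ·, go to H
H | yyyx[x]
M halts after 25 transitions.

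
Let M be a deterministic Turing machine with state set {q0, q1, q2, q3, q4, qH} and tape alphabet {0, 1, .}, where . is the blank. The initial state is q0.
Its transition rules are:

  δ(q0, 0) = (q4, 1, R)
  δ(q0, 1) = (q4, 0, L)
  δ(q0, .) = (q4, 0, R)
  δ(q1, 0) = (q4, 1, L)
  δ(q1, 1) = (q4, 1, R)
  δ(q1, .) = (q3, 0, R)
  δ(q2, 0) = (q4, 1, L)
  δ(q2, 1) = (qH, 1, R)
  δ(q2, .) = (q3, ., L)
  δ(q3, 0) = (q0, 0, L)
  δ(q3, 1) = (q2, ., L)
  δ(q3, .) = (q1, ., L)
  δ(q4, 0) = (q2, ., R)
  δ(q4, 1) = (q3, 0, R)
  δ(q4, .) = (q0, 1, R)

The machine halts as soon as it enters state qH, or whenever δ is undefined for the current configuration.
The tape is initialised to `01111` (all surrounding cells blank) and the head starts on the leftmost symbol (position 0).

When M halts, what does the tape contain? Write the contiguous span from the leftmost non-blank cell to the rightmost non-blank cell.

state=q0 head=0 tape=.[0]1111.   (q0,0)→(q4,1,R)
state=q4 head=1 tape=.1[1]111.   (q4,1)→(q3,0,R)
state=q3 head=2 tape=.10[1]11.   (q3,1)→(q2,.,L)
state=q2 head=1 tape=.1[0].11.   (q2,0)→(q4,1,L)
state=q4 head=0 tape=.[1]1.11.   (q4,1)→(q3,0,R)
state=q3 head=1 tape=.0[1].11.   (q3,1)→(q2,.,L)
state=q2 head=0 tape=.[0]..11.   (q2,0)→(q4,1,L)
state=q4 head=-1 tape=[.]1..11.   (q4,.)→(q0,1,R)
state=q0 head=0 tape=1[1]..11.   (q0,1)→(q4,0,L)
state=q4 head=-1 tape=[1]0..11.   (q4,1)→(q3,0,R)
state=q3 head=0 tape=0[0]..11.   (q3,0)→(q0,0,L)
state=q0 head=-1 tape=[0]0..11.   (q0,0)→(q4,1,R)
state=q4 head=0 tape=1[0]..11.   (q4,0)→(q2,.,R)
state=q2 head=1 tape=1.[.].11.   (q2,.)→(q3,.,L)
state=q3 head=0 tape=1[.]..11.   (q3,.)→(q1,.,L)
state=q1 head=-1 tape=[1]...11.   (q1,1)→(q4,1,R)
state=q4 head=0 tape=1[.]..11.   (q4,.)→(q0,1,R)
state=q0 head=1 tape=11[.].11.   (q0,.)→(q4,0,R)
state=q4 head=2 tape=110[.]11.   (q4,.)→(q0,1,R)
state=q0 head=3 tape=1101[1]1.   (q0,1)→(q4,0,L)
state=q4 head=2 tape=110[1]01.   (q4,1)→(q3,0,R)
state=q3 head=3 tape=1100[0]1.   (q3,0)→(q0,0,L)
state=q0 head=2 tape=110[0]01.   (q0,0)→(q4,1,R)
state=q4 head=3 tape=1101[0]1.   (q4,0)→(q2,.,R)
state=q2 head=4 tape=1101.[1].   (q2,1)→(qH,1,R)
state=qH head=5 tape=1101.1[.]
The non-blank tape span at halt is 1101.1.

1101.1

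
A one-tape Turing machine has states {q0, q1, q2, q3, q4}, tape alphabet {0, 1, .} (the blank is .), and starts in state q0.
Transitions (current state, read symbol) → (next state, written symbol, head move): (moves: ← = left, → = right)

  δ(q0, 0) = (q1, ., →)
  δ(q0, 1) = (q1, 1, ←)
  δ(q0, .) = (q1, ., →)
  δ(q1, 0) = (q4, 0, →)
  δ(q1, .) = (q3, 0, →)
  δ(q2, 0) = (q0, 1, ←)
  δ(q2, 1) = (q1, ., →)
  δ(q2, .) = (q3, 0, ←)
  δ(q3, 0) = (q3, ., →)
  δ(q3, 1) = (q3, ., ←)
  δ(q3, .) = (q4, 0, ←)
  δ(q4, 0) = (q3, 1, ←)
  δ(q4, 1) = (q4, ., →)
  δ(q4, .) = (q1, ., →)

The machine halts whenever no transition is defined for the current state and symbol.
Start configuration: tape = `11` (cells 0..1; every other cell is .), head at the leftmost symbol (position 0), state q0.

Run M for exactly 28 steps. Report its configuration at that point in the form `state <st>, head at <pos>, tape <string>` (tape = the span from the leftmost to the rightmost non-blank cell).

state q3, head at -2, tape 101101

state=q0 head=0 tape=..[1]1...   (q0,1)→(q1,1,←)
state=q1 head=-1 tape=.[.]11...   (q1,.)→(q3,0,→)
state=q3 head=0 tape=.0[1]1...   (q3,1)→(q3,.,←)
state=q3 head=-1 tape=.[0].1...   (q3,0)→(q3,.,→)
state=q3 head=0 tape=..[.]1...   (q3,.)→(q4,0,←)
state=q4 head=-1 tape=.[.]01...   (q4,.)→(q1,.,→)
state=q1 head=0 tape=..[0]1...   (q1,0)→(q4,0,→)
state=q4 head=1 tape=..0[1]...   (q4,1)→(q4,.,→)
state=q4 head=2 tape=..0.[.]..   (q4,.)→(q1,.,→)
state=q1 head=3 tape=..0..[.].   (q1,.)→(q3,0,→)
state=q3 head=4 tape=..0..0[.]   (q3,.)→(q4,0,←)
state=q4 head=3 tape=..0..[0]0   (q4,0)→(q3,1,←)
state=q3 head=2 tape=..0.[.]10   (q3,.)→(q4,0,←)
state=q4 head=1 tape=..0[.]010   (q4,.)→(q1,.,→)
state=q1 head=2 tape=..0.[0]10   (q1,0)→(q4,0,→)
state=q4 head=3 tape=..0.0[1]0   (q4,1)→(q4,.,→)
state=q4 head=4 tape=..0.0.[0]   (q4,0)→(q3,1,←)
state=q3 head=3 tape=..0.0[.]1   (q3,.)→(q4,0,←)
state=q4 head=2 tape=..0.[0]01   (q4,0)→(q3,1,←)
state=q3 head=1 tape=..0[.]101   (q3,.)→(q4,0,←)
state=q4 head=0 tape=..[0]0101   (q4,0)→(q3,1,←)
state=q3 head=-1 tape=.[.]10101   (q3,.)→(q4,0,←)
state=q4 head=-2 tape=[.]010101   (q4,.)→(q1,.,→)
state=q1 head=-1 tape=.[0]10101   (q1,0)→(q4,0,→)
state=q4 head=0 tape=.0[1]0101   (q4,1)→(q4,.,→)
state=q4 head=1 tape=.0.[0]101   (q4,0)→(q3,1,←)
state=q3 head=0 tape=.0[.]1101   (q3,.)→(q4,0,←)
state=q4 head=-1 tape=.[0]01101   (q4,0)→(q3,1,←)
state=q3 head=-2 tape=[.]101101
After 28 steps: state q3, head at -2, tape 101101.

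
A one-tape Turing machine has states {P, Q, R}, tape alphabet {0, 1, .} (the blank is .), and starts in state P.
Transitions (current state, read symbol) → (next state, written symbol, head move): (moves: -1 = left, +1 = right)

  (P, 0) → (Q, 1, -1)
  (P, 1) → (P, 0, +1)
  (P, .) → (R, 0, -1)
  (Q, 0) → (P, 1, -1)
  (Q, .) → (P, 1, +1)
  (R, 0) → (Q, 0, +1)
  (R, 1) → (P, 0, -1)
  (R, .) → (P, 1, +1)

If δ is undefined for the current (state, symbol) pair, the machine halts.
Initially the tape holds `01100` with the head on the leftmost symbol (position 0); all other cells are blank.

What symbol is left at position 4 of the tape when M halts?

state=P head=0 tape=...[0]1100   (P,0)→(Q,1,-1)
state=Q head=-1 tape=..[.]11100   (Q,.)→(P,1,+1)
state=P head=0 tape=..1[1]1100   (P,1)→(P,0,+1)
state=P head=1 tape=..10[1]100   (P,1)→(P,0,+1)
state=P head=2 tape=..100[1]00   (P,1)→(P,0,+1)
state=P head=3 tape=..1000[0]0   (P,0)→(Q,1,-1)
state=Q head=2 tape=..100[0]10   (Q,0)→(P,1,-1)
state=P head=1 tape=..10[0]110   (P,0)→(Q,1,-1)
state=Q head=0 tape=..1[0]1110   (Q,0)→(P,1,-1)
state=P head=-1 tape=..[1]11110   (P,1)→(P,0,+1)
state=P head=0 tape=..0[1]1110   (P,1)→(P,0,+1)
state=P head=1 tape=..00[1]110   (P,1)→(P,0,+1)
state=P head=2 tape=..000[1]10   (P,1)→(P,0,+1)
state=P head=3 tape=..0000[1]0   (P,1)→(P,0,+1)
state=P head=4 tape=..00000[0]   (P,0)→(Q,1,-1)
state=Q head=3 tape=..0000[0]1   (Q,0)→(P,1,-1)
state=P head=2 tape=..000[0]11   (P,0)→(Q,1,-1)
state=Q head=1 tape=..00[0]111   (Q,0)→(P,1,-1)
state=P head=0 tape=..0[0]1111   (P,0)→(Q,1,-1)
state=Q head=-1 tape=..[0]11111   (Q,0)→(P,1,-1)
state=P head=-2 tape=.[.]111111   (P,.)→(R,0,-1)
state=R head=-3 tape=[.]0111111   (R,.)→(P,1,+1)
state=P head=-2 tape=1[0]111111   (P,0)→(Q,1,-1)
state=Q head=-3 tape=[1]1111111
Cell 4 holds 1 when M halts.

1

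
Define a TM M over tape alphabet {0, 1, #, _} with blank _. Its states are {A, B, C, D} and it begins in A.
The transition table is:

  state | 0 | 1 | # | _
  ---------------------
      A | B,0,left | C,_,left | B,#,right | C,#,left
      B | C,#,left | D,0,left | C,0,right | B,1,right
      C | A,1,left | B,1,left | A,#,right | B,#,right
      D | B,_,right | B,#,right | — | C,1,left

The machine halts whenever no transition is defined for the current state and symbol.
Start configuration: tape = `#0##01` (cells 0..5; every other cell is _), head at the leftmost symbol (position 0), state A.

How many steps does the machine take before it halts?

state=A head=0 tape=[#]0##01   (A,#)→(B,#,right)
state=B head=1 tape=#[0]##01   (B,0)→(C,#,left)
state=C head=0 tape=[#]###01   (C,#)→(A,#,right)
state=A head=1 tape=#[#]##01   (A,#)→(B,#,right)
state=B head=2 tape=##[#]#01   (B,#)→(C,0,right)
state=C head=3 tape=##0[#]01   (C,#)→(A,#,right)
state=A head=4 tape=##0#[0]1   (A,0)→(B,0,left)
state=B head=3 tape=##0[#]01   (B,#)→(C,0,right)
state=C head=4 tape=##00[0]1   (C,0)→(A,1,left)
state=A head=3 tape=##0[0]11   (A,0)→(B,0,left)
state=B head=2 tape=##[0]011   (B,0)→(C,#,left)
state=C head=1 tape=#[#]#011   (C,#)→(A,#,right)
state=A head=2 tape=##[#]011   (A,#)→(B,#,right)
state=B head=3 tape=###[0]11   (B,0)→(C,#,left)
state=C head=2 tape=##[#]#11   (C,#)→(A,#,right)
state=A head=3 tape=###[#]11   (A,#)→(B,#,right)
state=B head=4 tape=####[1]1   (B,1)→(D,0,left)
state=D head=3 tape=###[#]01
M halts after 17 transitions.

17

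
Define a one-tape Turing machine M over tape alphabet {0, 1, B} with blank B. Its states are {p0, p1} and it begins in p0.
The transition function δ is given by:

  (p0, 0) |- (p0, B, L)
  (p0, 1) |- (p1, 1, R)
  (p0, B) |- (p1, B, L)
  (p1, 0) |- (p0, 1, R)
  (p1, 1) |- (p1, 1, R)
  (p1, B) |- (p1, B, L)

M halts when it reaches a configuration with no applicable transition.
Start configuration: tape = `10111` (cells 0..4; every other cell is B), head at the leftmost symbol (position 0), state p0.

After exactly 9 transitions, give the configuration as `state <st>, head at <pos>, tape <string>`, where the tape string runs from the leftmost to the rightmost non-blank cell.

state p1, head at 5, tape 11111

p0 | [1]0111B   read 1 → write 1, move R, go to p1
p1 | 1[0]111B   read 0 → write 1, move R, go to p0
p0 | 11[1]11B   read 1 → write 1, move R, go to p1
p1 | 111[1]1B   read 1 → write 1, move R, go to p1
p1 | 1111[1]B   read 1 → write 1, move R, go to p1
p1 | 11111[B]   read B → write B, move L, go to p1
p1 | 1111[1]B   read 1 → write 1, move R, go to p1
p1 | 11111[B]   read B → write B, move L, go to p1
p1 | 1111[1]B   read 1 → write 1, move R, go to p1
p1 | 11111[B]
After 9 steps: state p1, head at 5, tape 11111.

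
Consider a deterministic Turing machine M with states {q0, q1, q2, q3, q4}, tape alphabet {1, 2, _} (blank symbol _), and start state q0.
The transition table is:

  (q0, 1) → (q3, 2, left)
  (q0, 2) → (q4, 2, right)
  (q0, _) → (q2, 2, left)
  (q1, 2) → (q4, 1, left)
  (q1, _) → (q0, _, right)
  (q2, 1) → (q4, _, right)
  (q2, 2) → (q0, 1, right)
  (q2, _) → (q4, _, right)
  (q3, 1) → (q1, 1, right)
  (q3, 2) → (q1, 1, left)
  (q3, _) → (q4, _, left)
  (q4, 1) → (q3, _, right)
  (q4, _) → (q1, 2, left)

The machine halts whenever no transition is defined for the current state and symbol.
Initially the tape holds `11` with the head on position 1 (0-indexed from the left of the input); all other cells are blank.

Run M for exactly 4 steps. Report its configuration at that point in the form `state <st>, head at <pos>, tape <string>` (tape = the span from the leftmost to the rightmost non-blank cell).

state q3, head at 1, tape 1

q0 | 1[1]   read 1 → write 2, move left, go to q3
q3 | [1]2   read 1 → write 1, move right, go to q1
q1 | 1[2]   read 2 → write 1, move left, go to q4
q4 | [1]1   read 1 → write _, move right, go to q3
q3 | _[1]
After 4 steps: state q3, head at 1, tape 1.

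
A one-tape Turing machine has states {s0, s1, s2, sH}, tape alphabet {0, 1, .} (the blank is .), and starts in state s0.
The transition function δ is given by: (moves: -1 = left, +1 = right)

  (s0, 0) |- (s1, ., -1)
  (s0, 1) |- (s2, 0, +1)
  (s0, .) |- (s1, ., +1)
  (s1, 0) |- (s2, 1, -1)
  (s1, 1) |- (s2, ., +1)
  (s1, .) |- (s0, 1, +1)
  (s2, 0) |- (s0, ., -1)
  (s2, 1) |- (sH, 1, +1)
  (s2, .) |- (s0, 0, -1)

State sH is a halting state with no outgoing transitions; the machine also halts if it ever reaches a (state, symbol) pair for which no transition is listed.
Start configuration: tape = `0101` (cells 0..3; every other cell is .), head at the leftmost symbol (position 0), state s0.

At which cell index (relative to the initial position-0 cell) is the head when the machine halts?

3

state=s0 head=0 tape=..[0]101.   (s0,0)→(s1,.,-1)
state=s1 head=-1 tape=.[.].101.   (s1,.)→(s0,1,+1)
state=s0 head=0 tape=.1[.]101.   (s0,.)→(s1,.,+1)
state=s1 head=1 tape=.1.[1]01.   (s1,1)→(s2,.,+1)
state=s2 head=2 tape=.1..[0]1.   (s2,0)→(s0,.,-1)
state=s0 head=1 tape=.1.[.].1.   (s0,.)→(s1,.,+1)
state=s1 head=2 tape=.1..[.]1.   (s1,.)→(s0,1,+1)
state=s0 head=3 tape=.1..1[1].   (s0,1)→(s2,0,+1)
state=s2 head=4 tape=.1..10[.]   (s2,.)→(s0,0,-1)
state=s0 head=3 tape=.1..1[0]0   (s0,0)→(s1,.,-1)
state=s1 head=2 tape=.1..[1].0   (s1,1)→(s2,.,+1)
state=s2 head=3 tape=.1...[.]0   (s2,.)→(s0,0,-1)
state=s0 head=2 tape=.1..[.]00   (s0,.)→(s1,.,+1)
state=s1 head=3 tape=.1...[0]0   (s1,0)→(s2,1,-1)
state=s2 head=2 tape=.1..[.]10   (s2,.)→(s0,0,-1)
state=s0 head=1 tape=.1.[.]010   (s0,.)→(s1,.,+1)
state=s1 head=2 tape=.1..[0]10   (s1,0)→(s2,1,-1)
state=s2 head=1 tape=.1.[.]110   (s2,.)→(s0,0,-1)
state=s0 head=0 tape=.1[.]0110   (s0,.)→(s1,.,+1)
state=s1 head=1 tape=.1.[0]110   (s1,0)→(s2,1,-1)
state=s2 head=0 tape=.1[.]1110   (s2,.)→(s0,0,-1)
state=s0 head=-1 tape=.[1]01110   (s0,1)→(s2,0,+1)
state=s2 head=0 tape=.0[0]1110   (s2,0)→(s0,.,-1)
state=s0 head=-1 tape=.[0].1110   (s0,0)→(s1,.,-1)
state=s1 head=-2 tape=[.]..1110   (s1,.)→(s0,1,+1)
state=s0 head=-1 tape=1[.].1110   (s0,.)→(s1,.,+1)
state=s1 head=0 tape=1.[.]1110   (s1,.)→(s0,1,+1)
state=s0 head=1 tape=1.1[1]110   (s0,1)→(s2,0,+1)
state=s2 head=2 tape=1.10[1]10   (s2,1)→(sH,1,+1)
state=sH head=3 tape=1.101[1]0
At halt the head is at cell 3.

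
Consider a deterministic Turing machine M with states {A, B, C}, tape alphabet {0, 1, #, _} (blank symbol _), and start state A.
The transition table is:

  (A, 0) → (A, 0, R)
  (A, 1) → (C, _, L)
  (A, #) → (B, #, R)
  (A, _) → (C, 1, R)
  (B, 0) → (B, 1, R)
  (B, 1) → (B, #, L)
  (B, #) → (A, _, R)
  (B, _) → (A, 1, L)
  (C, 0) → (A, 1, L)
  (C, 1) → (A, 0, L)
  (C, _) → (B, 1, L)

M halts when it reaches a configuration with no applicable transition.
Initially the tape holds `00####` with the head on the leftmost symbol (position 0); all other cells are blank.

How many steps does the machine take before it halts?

state=A head=0 tape=[0]0####__   (A,0)→(A,0,R)
state=A head=1 tape=0[0]####__   (A,0)→(A,0,R)
state=A head=2 tape=00[#]###__   (A,#)→(B,#,R)
state=B head=3 tape=00#[#]##__   (B,#)→(A,_,R)
state=A head=4 tape=00#_[#]#__   (A,#)→(B,#,R)
state=B head=5 tape=00#_#[#]__   (B,#)→(A,_,R)
state=A head=6 tape=00#_#_[_]_   (A,_)→(C,1,R)
state=C head=7 tape=00#_#_1[_]   (C,_)→(B,1,L)
state=B head=6 tape=00#_#_[1]1   (B,1)→(B,#,L)
state=B head=5 tape=00#_#[_]#1   (B,_)→(A,1,L)
state=A head=4 tape=00#_[#]1#1   (A,#)→(B,#,R)
state=B head=5 tape=00#_#[1]#1   (B,1)→(B,#,L)
state=B head=4 tape=00#_[#]##1   (B,#)→(A,_,R)
state=A head=5 tape=00#__[#]#1   (A,#)→(B,#,R)
state=B head=6 tape=00#__#[#]1   (B,#)→(A,_,R)
state=A head=7 tape=00#__#_[1]   (A,1)→(C,_,L)
state=C head=6 tape=00#__#[_]_   (C,_)→(B,1,L)
state=B head=5 tape=00#__[#]1_   (B,#)→(A,_,R)
state=A head=6 tape=00#___[1]_   (A,1)→(C,_,L)
state=C head=5 tape=00#__[_]__   (C,_)→(B,1,L)
state=B head=4 tape=00#_[_]1__   (B,_)→(A,1,L)
state=A head=3 tape=00#[_]11__   (A,_)→(C,1,R)
state=C head=4 tape=00#1[1]1__   (C,1)→(A,0,L)
state=A head=3 tape=00#[1]01__   (A,1)→(C,_,L)
state=C head=2 tape=00[#]_01__
M halts after 24 transitions.

24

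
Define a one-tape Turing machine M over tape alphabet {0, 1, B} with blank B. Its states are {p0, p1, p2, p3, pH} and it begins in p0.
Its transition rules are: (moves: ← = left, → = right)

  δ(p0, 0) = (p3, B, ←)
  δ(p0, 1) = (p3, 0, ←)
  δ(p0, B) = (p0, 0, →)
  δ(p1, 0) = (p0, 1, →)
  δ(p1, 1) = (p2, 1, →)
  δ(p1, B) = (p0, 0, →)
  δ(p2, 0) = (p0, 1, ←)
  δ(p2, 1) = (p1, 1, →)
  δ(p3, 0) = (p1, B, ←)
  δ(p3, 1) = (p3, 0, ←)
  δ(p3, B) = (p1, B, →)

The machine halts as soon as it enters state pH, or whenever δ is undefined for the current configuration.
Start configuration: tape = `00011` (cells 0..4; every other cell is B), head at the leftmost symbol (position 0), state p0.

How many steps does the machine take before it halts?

20

state=p0 head=0 tape=B[0]0011   (p0,0)→(p3,B,←)
state=p3 head=-1 tape=[B]B0011   (p3,B)→(p1,B,→)
state=p1 head=0 tape=B[B]0011   (p1,B)→(p0,0,→)
state=p0 head=1 tape=B0[0]011   (p0,0)→(p3,B,←)
state=p3 head=0 tape=B[0]B011   (p3,0)→(p1,B,←)
state=p1 head=-1 tape=[B]BB011   (p1,B)→(p0,0,→)
state=p0 head=0 tape=0[B]B011   (p0,B)→(p0,0,→)
state=p0 head=1 tape=00[B]011   (p0,B)→(p0,0,→)
state=p0 head=2 tape=000[0]11   (p0,0)→(p3,B,←)
state=p3 head=1 tape=00[0]B11   (p3,0)→(p1,B,←)
state=p1 head=0 tape=0[0]BB11   (p1,0)→(p0,1,→)
state=p0 head=1 tape=01[B]B11   (p0,B)→(p0,0,→)
state=p0 head=2 tape=010[B]11   (p0,B)→(p0,0,→)
state=p0 head=3 tape=0100[1]1   (p0,1)→(p3,0,←)
state=p3 head=2 tape=010[0]01   (p3,0)→(p1,B,←)
state=p1 head=1 tape=01[0]B01   (p1,0)→(p0,1,→)
state=p0 head=2 tape=011[B]01   (p0,B)→(p0,0,→)
state=p0 head=3 tape=0110[0]1   (p0,0)→(p3,B,←)
state=p3 head=2 tape=011[0]B1   (p3,0)→(p1,B,←)
state=p1 head=1 tape=01[1]BB1   (p1,1)→(p2,1,→)
state=p2 head=2 tape=011[B]B1
M halts after 20 transitions.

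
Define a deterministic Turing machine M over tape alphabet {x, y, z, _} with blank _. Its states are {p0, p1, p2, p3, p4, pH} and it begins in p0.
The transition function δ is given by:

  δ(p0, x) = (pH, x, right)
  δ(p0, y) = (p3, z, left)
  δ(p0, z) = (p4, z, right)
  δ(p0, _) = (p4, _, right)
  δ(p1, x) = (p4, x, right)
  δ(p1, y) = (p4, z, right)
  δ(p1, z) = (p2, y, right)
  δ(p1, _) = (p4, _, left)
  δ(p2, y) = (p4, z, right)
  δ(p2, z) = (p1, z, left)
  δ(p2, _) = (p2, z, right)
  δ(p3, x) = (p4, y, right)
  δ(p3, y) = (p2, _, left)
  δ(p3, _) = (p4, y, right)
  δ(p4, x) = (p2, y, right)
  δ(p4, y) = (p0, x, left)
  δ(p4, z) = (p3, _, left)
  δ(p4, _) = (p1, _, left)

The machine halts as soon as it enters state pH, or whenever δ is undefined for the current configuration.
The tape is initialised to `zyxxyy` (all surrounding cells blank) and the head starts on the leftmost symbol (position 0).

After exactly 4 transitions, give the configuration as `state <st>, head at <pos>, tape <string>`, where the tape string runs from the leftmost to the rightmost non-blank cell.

state p2, head at 2, tape zyxxyy

state=p0 head=0 tape=[z]yxxyy   (p0,z)→(p4,z,right)
state=p4 head=1 tape=z[y]xxyy   (p4,y)→(p0,x,left)
state=p0 head=0 tape=[z]xxxyy   (p0,z)→(p4,z,right)
state=p4 head=1 tape=z[x]xxyy   (p4,x)→(p2,y,right)
state=p2 head=2 tape=zy[x]xyy
After 4 steps: state p2, head at 2, tape zyxxyy.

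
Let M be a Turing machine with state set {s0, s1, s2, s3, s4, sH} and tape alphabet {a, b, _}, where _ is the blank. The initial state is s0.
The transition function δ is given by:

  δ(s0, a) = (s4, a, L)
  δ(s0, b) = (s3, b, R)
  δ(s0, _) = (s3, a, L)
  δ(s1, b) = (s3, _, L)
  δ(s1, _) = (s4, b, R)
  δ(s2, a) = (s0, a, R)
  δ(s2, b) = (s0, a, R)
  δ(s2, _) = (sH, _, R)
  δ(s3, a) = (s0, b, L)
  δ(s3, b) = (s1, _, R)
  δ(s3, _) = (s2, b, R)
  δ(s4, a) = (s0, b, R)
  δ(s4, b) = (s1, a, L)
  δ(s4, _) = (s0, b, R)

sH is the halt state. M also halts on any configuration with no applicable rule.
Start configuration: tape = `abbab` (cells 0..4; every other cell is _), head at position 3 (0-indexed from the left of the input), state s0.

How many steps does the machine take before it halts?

s0 | __abb[a]b   read a → write a, move L, go to s4
s4 | __ab[b]ab   read b → write a, move L, go to s1
s1 | __a[b]aab   read b → write _, move L, go to s3
s3 | __[a]_aab   read a → write b, move L, go to s0
s0 | _[_]b_aab   read _ → write a, move L, go to s3
s3 | [_]ab_aab   read _ → write b, move R, go to s2
s2 | b[a]b_aab   read a → write a, move R, go to s0
s0 | ba[b]_aab   read b → write b, move R, go to s3
s3 | bab[_]aab   read _ → write b, move R, go to s2
s2 | babb[a]ab   read a → write a, move R, go to s0
s0 | babba[a]b   read a → write a, move L, go to s4
s4 | babb[a]ab   read a → write b, move R, go to s0
s0 | babbb[a]b   read a → write a, move L, go to s4
s4 | babb[b]ab   read b → write a, move L, go to s1
s1 | bab[b]aab   read b → write _, move L, go to s3
s3 | ba[b]_aab   read b → write _, move R, go to s1
s1 | ba_[_]aab   read _ → write b, move R, go to s4
s4 | ba_b[a]ab   read a → write b, move R, go to s0
s0 | ba_bb[a]b   read a → write a, move L, go to s4
s4 | ba_b[b]ab   read b → write a, move L, go to s1
s1 | ba_[b]aab   read b → write _, move L, go to s3
s3 | ba[_]_aab   read _ → write b, move R, go to s2
s2 | bab[_]aab   read _ → write _, move R, go to sH
sH | bab_[a]ab
M halts after 23 transitions.

23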